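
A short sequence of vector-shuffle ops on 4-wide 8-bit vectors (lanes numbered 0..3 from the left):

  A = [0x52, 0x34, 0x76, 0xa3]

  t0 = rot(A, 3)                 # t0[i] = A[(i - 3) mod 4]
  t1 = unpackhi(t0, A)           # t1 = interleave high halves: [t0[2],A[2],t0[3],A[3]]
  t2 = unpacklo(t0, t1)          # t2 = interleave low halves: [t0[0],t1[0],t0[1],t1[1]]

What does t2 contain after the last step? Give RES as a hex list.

RES = [ 0x34  0xa3  0x76  0x76 ]

t0 = [0x34, 0x76, 0xa3, 0x52]
t1 = [0xa3, 0x76, 0x52, 0xa3]
t2 = [0x34, 0xa3, 0x76, 0x76]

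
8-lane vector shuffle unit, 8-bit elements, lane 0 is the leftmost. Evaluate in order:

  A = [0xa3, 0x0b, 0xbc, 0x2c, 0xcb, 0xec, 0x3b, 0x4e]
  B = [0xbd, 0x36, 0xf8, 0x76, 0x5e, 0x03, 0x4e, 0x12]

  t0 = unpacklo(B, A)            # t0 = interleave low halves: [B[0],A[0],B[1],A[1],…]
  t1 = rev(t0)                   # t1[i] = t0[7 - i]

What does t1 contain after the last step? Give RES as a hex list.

t0 = [0xbd, 0xa3, 0x36, 0x0b, 0xf8, 0xbc, 0x76, 0x2c]
t1 = [0x2c, 0x76, 0xbc, 0xf8, 0x0b, 0x36, 0xa3, 0xbd]

RES = [0x2c, 0x76, 0xbc, 0xf8, 0x0b, 0x36, 0xa3, 0xbd]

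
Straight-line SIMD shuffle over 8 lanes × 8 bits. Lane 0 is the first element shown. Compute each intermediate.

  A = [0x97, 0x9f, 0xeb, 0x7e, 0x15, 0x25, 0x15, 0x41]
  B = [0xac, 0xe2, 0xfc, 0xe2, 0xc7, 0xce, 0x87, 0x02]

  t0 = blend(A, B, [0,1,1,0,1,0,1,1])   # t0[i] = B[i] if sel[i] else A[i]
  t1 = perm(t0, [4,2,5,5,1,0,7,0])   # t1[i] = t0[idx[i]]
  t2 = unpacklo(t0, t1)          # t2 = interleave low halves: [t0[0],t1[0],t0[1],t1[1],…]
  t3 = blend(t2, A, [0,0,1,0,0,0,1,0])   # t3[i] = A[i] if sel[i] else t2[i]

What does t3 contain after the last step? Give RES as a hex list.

RES = [ 0x97  0xc7  0xeb  0xfc  0xfc  0x25  0x15  0x25 ]

t0 = [0x97, 0xe2, 0xfc, 0x7e, 0xc7, 0x25, 0x87, 0x02]
t1 = [0xc7, 0xfc, 0x25, 0x25, 0xe2, 0x97, 0x02, 0x97]
t2 = [0x97, 0xc7, 0xe2, 0xfc, 0xfc, 0x25, 0x7e, 0x25]
t3 = [0x97, 0xc7, 0xeb, 0xfc, 0xfc, 0x25, 0x15, 0x25]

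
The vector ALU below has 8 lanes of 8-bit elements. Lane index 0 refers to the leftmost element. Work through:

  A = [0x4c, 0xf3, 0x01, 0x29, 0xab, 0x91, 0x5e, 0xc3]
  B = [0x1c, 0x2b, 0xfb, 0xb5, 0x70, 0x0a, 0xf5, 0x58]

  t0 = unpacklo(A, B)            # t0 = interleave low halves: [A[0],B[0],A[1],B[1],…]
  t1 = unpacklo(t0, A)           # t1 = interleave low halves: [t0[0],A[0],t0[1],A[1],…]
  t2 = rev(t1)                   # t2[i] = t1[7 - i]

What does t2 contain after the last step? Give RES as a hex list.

RES = [ 0x29  0x2b  0x01  0xf3  0xf3  0x1c  0x4c  0x4c ]

→ t0 |4c|1c|f3|2b|01|fb|29|b5|
→ t1 |4c|4c|1c|f3|f3|01|2b|29|
→ t2 |29|2b|01|f3|f3|1c|4c|4c|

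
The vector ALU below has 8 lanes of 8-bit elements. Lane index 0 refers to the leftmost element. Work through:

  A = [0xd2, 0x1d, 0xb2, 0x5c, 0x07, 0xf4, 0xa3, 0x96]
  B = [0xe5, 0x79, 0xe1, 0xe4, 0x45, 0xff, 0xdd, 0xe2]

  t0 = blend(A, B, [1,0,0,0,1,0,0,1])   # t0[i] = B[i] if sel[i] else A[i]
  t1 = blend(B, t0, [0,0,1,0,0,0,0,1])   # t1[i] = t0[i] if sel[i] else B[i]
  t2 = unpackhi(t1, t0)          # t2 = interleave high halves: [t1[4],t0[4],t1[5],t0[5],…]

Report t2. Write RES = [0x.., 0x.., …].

RES = [ 0x45  0x45  0xff  0xf4  0xdd  0xa3  0xe2  0xe2 ]

t0 = [0xe5, 0x1d, 0xb2, 0x5c, 0x45, 0xf4, 0xa3, 0xe2]
t1 = [0xe5, 0x79, 0xb2, 0xe4, 0x45, 0xff, 0xdd, 0xe2]
t2 = [0x45, 0x45, 0xff, 0xf4, 0xdd, 0xa3, 0xe2, 0xe2]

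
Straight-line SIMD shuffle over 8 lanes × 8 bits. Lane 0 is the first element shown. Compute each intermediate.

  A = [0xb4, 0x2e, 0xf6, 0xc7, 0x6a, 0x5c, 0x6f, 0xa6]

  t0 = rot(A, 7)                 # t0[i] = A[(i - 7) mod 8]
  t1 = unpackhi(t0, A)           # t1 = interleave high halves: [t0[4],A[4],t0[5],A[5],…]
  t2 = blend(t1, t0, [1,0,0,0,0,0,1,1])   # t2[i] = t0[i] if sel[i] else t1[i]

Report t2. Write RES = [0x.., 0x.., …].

RES = [ 0x2e  0x6a  0x6f  0x5c  0xa6  0x6f  0xa6  0xb4 ]

→ t0 |2e|f6|c7|6a|5c|6f|a6|b4|
→ t1 |5c|6a|6f|5c|a6|6f|b4|a6|
→ t2 |2e|6a|6f|5c|a6|6f|a6|b4|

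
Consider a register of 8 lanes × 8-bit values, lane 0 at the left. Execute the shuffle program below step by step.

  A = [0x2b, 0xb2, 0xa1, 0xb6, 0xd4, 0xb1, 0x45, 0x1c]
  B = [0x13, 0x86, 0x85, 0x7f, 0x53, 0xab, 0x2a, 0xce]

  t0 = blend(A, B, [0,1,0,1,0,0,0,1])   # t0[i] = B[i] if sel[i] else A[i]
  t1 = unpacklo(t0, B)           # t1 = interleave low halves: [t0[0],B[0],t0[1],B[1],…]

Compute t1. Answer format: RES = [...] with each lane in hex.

  t0: 2b 86 a1 7f d4 b1 45 ce
  t1: 2b 13 86 86 a1 85 7f 7f

RES = [ 0x2b  0x13  0x86  0x86  0xa1  0x85  0x7f  0x7f ]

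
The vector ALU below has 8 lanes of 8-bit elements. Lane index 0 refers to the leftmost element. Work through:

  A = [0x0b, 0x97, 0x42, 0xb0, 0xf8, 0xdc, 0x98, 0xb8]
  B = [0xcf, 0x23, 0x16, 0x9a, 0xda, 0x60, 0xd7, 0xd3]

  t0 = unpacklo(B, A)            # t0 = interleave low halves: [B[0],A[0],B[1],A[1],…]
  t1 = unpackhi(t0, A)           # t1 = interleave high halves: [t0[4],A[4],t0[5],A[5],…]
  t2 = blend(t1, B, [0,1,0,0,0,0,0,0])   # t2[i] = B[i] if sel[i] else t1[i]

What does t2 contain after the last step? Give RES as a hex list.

t0 = [0xcf, 0x0b, 0x23, 0x97, 0x16, 0x42, 0x9a, 0xb0]
t1 = [0x16, 0xf8, 0x42, 0xdc, 0x9a, 0x98, 0xb0, 0xb8]
t2 = [0x16, 0x23, 0x42, 0xdc, 0x9a, 0x98, 0xb0, 0xb8]

RES = [ 0x16  0x23  0x42  0xdc  0x9a  0x98  0xb0  0xb8 ]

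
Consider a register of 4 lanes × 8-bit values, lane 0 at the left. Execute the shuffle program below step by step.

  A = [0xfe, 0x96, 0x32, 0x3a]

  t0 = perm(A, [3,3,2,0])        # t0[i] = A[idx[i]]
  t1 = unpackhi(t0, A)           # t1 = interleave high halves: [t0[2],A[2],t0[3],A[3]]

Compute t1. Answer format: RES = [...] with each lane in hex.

RES = [0x32, 0x32, 0xfe, 0x3a]

  t0: 3a 3a 32 fe
  t1: 32 32 fe 3a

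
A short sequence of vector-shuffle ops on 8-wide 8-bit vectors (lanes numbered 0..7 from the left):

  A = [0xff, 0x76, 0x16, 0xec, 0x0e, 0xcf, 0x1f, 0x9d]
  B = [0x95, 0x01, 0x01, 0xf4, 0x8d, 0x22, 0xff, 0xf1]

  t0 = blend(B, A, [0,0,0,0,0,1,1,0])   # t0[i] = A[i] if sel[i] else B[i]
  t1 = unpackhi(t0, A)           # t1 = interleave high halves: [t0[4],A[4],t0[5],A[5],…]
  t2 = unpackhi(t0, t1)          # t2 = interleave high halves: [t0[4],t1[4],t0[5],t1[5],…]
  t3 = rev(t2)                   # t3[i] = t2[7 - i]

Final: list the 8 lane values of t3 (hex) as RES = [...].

RES = [0x9d, 0xf1, 0xf1, 0x1f, 0x1f, 0xcf, 0x1f, 0x8d]

→ t0 |95|01|01|f4|8d|cf|1f|f1|
→ t1 |8d|0e|cf|cf|1f|1f|f1|9d|
→ t2 |8d|1f|cf|1f|1f|f1|f1|9d|
→ t3 |9d|f1|f1|1f|1f|cf|1f|8d|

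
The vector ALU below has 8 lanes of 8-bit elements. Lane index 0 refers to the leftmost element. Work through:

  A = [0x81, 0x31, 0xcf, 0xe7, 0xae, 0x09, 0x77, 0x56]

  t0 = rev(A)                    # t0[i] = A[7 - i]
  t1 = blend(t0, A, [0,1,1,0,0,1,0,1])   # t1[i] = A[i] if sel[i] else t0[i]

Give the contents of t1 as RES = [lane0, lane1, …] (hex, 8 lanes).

RES = [ 0x56  0x31  0xcf  0xae  0xe7  0x09  0x31  0x56 ]

  t0: 56 77 09 ae e7 cf 31 81
  t1: 56 31 cf ae e7 09 31 56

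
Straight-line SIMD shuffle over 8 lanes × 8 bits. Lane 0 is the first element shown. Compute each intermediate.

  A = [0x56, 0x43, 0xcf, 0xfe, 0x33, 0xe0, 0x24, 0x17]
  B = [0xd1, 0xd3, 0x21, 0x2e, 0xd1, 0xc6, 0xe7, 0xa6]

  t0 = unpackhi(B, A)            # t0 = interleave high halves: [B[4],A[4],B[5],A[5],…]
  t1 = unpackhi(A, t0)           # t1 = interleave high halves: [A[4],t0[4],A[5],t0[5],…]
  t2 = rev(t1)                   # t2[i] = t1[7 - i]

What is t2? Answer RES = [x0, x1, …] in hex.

  t0: d1 33 c6 e0 e7 24 a6 17
  t1: 33 e7 e0 24 24 a6 17 17
  t2: 17 17 a6 24 24 e0 e7 33

RES = [0x17, 0x17, 0xa6, 0x24, 0x24, 0xe0, 0xe7, 0x33]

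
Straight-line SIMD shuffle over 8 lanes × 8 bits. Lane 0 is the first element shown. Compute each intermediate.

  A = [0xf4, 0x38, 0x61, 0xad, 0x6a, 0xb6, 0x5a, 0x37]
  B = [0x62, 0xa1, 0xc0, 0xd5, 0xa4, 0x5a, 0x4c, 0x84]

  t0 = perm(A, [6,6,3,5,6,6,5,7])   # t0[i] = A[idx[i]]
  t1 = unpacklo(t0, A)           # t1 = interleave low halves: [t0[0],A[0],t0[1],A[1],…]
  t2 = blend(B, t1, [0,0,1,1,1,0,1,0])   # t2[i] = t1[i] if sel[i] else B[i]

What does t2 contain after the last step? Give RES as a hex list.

RES = [0x62, 0xa1, 0x5a, 0x38, 0xad, 0x5a, 0xb6, 0x84]

  t0: 5a 5a ad b6 5a 5a b6 37
  t1: 5a f4 5a 38 ad 61 b6 ad
  t2: 62 a1 5a 38 ad 5a b6 84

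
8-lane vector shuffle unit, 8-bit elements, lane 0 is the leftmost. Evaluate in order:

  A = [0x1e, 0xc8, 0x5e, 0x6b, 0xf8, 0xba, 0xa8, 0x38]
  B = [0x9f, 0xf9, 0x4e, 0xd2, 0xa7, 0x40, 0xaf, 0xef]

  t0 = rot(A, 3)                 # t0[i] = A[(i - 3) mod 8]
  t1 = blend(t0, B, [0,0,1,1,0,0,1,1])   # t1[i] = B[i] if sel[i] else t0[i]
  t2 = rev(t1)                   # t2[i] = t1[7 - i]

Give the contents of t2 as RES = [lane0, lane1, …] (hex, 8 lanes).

t0 = [0xba, 0xa8, 0x38, 0x1e, 0xc8, 0x5e, 0x6b, 0xf8]
t1 = [0xba, 0xa8, 0x4e, 0xd2, 0xc8, 0x5e, 0xaf, 0xef]
t2 = [0xef, 0xaf, 0x5e, 0xc8, 0xd2, 0x4e, 0xa8, 0xba]

RES = [ 0xef  0xaf  0x5e  0xc8  0xd2  0x4e  0xa8  0xba ]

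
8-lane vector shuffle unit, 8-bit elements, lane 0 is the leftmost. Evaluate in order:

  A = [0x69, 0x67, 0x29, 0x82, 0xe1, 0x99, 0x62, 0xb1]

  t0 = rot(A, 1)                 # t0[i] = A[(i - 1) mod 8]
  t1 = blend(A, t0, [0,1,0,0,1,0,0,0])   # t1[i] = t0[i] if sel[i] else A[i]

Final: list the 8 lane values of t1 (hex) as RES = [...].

RES = [0x69, 0x69, 0x29, 0x82, 0x82, 0x99, 0x62, 0xb1]

t0 = [0xb1, 0x69, 0x67, 0x29, 0x82, 0xe1, 0x99, 0x62]
t1 = [0x69, 0x69, 0x29, 0x82, 0x82, 0x99, 0x62, 0xb1]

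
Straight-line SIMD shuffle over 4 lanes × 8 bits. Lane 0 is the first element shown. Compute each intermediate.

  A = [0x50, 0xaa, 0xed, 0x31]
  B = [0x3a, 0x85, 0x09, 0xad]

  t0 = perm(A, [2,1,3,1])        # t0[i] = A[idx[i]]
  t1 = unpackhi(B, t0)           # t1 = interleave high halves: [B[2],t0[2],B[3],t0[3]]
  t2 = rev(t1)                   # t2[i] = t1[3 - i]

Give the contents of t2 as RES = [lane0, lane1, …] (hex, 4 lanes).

RES = [0xaa, 0xad, 0x31, 0x09]

t0 = [0xed, 0xaa, 0x31, 0xaa]
t1 = [0x09, 0x31, 0xad, 0xaa]
t2 = [0xaa, 0xad, 0x31, 0x09]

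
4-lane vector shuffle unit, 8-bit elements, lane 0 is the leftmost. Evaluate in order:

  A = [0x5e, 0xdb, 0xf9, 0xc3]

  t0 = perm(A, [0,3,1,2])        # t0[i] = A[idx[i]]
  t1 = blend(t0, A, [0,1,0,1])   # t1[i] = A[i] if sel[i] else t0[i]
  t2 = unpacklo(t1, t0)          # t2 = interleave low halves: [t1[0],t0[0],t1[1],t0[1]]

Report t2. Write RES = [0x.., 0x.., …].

t0 = [0x5e, 0xc3, 0xdb, 0xf9]
t1 = [0x5e, 0xdb, 0xdb, 0xc3]
t2 = [0x5e, 0x5e, 0xdb, 0xc3]

RES = [ 0x5e  0x5e  0xdb  0xc3 ]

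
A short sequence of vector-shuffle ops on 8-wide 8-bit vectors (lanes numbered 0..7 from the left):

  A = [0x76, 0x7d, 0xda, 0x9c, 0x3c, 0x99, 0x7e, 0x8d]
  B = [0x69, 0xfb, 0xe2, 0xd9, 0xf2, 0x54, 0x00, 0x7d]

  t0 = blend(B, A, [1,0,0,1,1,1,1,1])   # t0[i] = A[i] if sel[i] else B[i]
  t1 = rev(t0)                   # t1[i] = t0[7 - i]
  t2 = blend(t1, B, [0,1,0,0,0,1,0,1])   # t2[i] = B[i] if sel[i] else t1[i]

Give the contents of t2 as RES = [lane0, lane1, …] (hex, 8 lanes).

t0 = [0x76, 0xfb, 0xe2, 0x9c, 0x3c, 0x99, 0x7e, 0x8d]
t1 = [0x8d, 0x7e, 0x99, 0x3c, 0x9c, 0xe2, 0xfb, 0x76]
t2 = [0x8d, 0xfb, 0x99, 0x3c, 0x9c, 0x54, 0xfb, 0x7d]

RES = [0x8d, 0xfb, 0x99, 0x3c, 0x9c, 0x54, 0xfb, 0x7d]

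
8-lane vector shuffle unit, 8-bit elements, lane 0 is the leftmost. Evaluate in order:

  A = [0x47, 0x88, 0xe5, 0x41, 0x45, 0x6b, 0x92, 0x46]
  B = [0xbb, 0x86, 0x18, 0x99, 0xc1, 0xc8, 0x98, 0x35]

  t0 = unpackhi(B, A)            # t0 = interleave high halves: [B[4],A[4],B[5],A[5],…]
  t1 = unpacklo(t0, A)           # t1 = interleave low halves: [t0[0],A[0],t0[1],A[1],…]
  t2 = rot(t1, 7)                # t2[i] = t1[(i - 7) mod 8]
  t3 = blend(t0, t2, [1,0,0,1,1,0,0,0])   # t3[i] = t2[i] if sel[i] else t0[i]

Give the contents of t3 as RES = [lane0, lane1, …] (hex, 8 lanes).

RES = [ 0x47  0x45  0xc8  0xc8  0xe5  0x92  0x35  0x46 ]

  t0: c1 45 c8 6b 98 92 35 46
  t1: c1 47 45 88 c8 e5 6b 41
  t2: 47 45 88 c8 e5 6b 41 c1
  t3: 47 45 c8 c8 e5 92 35 46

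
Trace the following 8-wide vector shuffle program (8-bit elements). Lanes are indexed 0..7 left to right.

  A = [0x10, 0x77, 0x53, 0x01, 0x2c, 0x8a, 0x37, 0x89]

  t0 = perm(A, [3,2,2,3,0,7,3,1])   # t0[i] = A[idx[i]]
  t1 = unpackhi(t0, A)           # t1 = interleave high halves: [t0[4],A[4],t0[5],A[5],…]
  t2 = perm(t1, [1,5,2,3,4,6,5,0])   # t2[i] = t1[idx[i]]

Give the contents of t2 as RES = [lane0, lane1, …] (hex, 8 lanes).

RES = [ 0x2c  0x37  0x89  0x8a  0x01  0x77  0x37  0x10 ]

  t0: 01 53 53 01 10 89 01 77
  t1: 10 2c 89 8a 01 37 77 89
  t2: 2c 37 89 8a 01 77 37 10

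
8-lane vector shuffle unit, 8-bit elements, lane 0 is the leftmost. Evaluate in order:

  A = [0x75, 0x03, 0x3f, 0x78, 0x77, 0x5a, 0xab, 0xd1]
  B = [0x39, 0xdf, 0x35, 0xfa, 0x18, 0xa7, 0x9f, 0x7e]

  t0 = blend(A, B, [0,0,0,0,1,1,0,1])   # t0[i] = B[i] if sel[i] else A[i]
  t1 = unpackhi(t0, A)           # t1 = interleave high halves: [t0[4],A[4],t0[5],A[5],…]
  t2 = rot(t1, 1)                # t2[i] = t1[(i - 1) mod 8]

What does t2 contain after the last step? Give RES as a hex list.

RES = [0xd1, 0x18, 0x77, 0xa7, 0x5a, 0xab, 0xab, 0x7e]

→ t0 |75|03|3f|78|18|a7|ab|7e|
→ t1 |18|77|a7|5a|ab|ab|7e|d1|
→ t2 |d1|18|77|a7|5a|ab|ab|7e|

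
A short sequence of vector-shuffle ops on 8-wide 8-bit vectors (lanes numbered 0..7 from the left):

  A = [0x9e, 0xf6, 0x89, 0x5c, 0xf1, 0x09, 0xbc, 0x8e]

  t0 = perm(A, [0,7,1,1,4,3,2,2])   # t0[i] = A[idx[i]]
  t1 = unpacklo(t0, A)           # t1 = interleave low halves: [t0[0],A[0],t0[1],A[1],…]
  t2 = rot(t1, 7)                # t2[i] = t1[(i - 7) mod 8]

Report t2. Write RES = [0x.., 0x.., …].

RES = [ 0x9e  0x8e  0xf6  0xf6  0x89  0xf6  0x5c  0x9e ]

→ t0 |9e|8e|f6|f6|f1|5c|89|89|
→ t1 |9e|9e|8e|f6|f6|89|f6|5c|
→ t2 |9e|8e|f6|f6|89|f6|5c|9e|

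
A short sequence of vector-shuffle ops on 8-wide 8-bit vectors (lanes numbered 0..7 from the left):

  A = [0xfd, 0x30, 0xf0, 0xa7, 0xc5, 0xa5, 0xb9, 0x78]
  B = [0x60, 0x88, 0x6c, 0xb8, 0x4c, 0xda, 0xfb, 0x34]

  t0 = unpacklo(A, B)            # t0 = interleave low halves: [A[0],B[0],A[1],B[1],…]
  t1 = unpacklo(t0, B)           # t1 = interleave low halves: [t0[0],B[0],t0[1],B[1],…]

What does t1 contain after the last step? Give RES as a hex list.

RES = [ 0xfd  0x60  0x60  0x88  0x30  0x6c  0x88  0xb8 ]

→ t0 |fd|60|30|88|f0|6c|a7|b8|
→ t1 |fd|60|60|88|30|6c|88|b8|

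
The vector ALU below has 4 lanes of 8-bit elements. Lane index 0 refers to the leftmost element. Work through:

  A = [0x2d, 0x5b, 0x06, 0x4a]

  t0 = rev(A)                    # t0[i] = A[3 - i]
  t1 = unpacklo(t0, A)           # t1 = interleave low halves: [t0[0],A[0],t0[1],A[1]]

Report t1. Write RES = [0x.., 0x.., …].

RES = [ 0x4a  0x2d  0x06  0x5b ]

→ t0 |4a|06|5b|2d|
→ t1 |4a|2d|06|5b|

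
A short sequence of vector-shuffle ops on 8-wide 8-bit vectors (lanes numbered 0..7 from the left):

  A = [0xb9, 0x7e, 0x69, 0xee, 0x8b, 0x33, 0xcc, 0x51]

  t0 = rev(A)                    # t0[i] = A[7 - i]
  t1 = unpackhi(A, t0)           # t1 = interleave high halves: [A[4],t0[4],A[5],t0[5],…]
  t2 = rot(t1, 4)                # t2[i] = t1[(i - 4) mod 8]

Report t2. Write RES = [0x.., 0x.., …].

RES = [0xcc, 0x7e, 0x51, 0xb9, 0x8b, 0xee, 0x33, 0x69]

  t0: 51 cc 33 8b ee 69 7e b9
  t1: 8b ee 33 69 cc 7e 51 b9
  t2: cc 7e 51 b9 8b ee 33 69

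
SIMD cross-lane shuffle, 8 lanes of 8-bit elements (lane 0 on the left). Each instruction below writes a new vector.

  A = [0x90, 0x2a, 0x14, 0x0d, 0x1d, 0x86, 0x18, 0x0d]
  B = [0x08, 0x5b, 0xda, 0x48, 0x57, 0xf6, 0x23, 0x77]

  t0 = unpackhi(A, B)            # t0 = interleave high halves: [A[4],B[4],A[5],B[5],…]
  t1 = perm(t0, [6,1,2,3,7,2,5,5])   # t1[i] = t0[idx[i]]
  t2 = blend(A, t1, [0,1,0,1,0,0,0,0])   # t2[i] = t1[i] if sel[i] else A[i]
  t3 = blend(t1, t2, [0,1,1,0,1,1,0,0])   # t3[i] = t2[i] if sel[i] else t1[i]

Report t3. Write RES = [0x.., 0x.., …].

t0 = [0x1d, 0x57, 0x86, 0xf6, 0x18, 0x23, 0x0d, 0x77]
t1 = [0x0d, 0x57, 0x86, 0xf6, 0x77, 0x86, 0x23, 0x23]
t2 = [0x90, 0x57, 0x14, 0xf6, 0x1d, 0x86, 0x18, 0x0d]
t3 = [0x0d, 0x57, 0x14, 0xf6, 0x1d, 0x86, 0x23, 0x23]

RES = [ 0x0d  0x57  0x14  0xf6  0x1d  0x86  0x23  0x23 ]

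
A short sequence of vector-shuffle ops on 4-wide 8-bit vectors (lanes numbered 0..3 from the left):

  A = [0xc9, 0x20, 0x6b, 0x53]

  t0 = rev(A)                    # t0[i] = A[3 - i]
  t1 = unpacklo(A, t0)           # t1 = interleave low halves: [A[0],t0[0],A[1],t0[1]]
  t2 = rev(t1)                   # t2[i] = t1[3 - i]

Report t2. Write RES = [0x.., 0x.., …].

→ t0 |53|6b|20|c9|
→ t1 |c9|53|20|6b|
→ t2 |6b|20|53|c9|

RES = [ 0x6b  0x20  0x53  0xc9 ]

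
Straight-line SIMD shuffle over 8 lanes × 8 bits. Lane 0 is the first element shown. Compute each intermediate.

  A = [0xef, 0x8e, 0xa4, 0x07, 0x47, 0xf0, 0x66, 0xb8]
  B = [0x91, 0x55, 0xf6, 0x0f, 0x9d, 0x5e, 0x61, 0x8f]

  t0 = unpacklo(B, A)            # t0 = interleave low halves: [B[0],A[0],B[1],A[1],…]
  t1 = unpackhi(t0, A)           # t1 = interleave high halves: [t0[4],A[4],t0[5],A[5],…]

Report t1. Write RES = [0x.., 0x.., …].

t0 = [0x91, 0xef, 0x55, 0x8e, 0xf6, 0xa4, 0x0f, 0x07]
t1 = [0xf6, 0x47, 0xa4, 0xf0, 0x0f, 0x66, 0x07, 0xb8]

RES = [ 0xf6  0x47  0xa4  0xf0  0x0f  0x66  0x07  0xb8 ]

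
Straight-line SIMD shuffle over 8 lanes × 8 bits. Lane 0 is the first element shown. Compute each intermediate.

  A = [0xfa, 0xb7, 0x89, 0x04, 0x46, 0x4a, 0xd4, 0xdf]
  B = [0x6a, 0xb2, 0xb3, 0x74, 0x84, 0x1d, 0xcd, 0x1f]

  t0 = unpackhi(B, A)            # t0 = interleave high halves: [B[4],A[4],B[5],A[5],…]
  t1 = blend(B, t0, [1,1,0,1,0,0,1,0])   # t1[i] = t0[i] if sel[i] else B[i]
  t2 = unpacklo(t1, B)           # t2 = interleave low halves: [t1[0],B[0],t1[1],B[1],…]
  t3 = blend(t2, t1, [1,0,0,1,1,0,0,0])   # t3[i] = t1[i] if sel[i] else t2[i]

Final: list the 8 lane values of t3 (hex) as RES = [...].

  t0: 84 46 1d 4a cd d4 1f df
  t1: 84 46 b3 4a 84 1d 1f 1f
  t2: 84 6a 46 b2 b3 b3 4a 74
  t3: 84 6a 46 4a 84 b3 4a 74

RES = [ 0x84  0x6a  0x46  0x4a  0x84  0xb3  0x4a  0x74 ]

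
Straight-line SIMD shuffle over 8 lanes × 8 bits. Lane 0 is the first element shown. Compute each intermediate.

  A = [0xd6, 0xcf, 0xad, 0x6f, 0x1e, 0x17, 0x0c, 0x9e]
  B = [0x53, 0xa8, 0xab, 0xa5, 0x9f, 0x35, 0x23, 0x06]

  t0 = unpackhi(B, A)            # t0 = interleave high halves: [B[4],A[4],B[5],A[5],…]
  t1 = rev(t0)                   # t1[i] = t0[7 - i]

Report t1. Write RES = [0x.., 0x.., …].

t0 = [0x9f, 0x1e, 0x35, 0x17, 0x23, 0x0c, 0x06, 0x9e]
t1 = [0x9e, 0x06, 0x0c, 0x23, 0x17, 0x35, 0x1e, 0x9f]

RES = [ 0x9e  0x06  0x0c  0x23  0x17  0x35  0x1e  0x9f ]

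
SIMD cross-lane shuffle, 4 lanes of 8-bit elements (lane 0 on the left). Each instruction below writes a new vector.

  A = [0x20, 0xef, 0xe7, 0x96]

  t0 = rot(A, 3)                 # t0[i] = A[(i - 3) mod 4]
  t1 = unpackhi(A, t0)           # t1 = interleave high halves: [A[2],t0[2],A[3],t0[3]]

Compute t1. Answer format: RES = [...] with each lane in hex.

RES = [ 0xe7  0x96  0x96  0x20 ]

  t0: ef e7 96 20
  t1: e7 96 96 20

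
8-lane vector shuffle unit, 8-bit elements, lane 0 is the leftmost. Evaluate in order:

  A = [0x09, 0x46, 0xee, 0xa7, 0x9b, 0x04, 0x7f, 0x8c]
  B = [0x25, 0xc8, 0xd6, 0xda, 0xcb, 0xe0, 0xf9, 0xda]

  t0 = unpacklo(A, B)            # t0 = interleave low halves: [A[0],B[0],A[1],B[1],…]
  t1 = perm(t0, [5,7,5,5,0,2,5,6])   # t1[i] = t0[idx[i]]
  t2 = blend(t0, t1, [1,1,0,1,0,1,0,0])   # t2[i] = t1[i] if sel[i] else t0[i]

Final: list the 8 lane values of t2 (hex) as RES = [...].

RES = [ 0xd6  0xda  0x46  0xd6  0xee  0x46  0xa7  0xda ]

→ t0 |09|25|46|c8|ee|d6|a7|da|
→ t1 |d6|da|d6|d6|09|46|d6|a7|
→ t2 |d6|da|46|d6|ee|46|a7|da|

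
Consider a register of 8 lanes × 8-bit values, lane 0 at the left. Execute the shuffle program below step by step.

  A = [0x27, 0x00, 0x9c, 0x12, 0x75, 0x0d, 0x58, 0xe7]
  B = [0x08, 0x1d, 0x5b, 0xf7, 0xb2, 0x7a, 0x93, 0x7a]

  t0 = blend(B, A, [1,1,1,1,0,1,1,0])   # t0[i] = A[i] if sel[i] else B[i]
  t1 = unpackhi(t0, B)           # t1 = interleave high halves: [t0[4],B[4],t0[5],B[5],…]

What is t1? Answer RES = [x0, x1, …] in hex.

RES = [ 0xb2  0xb2  0x0d  0x7a  0x58  0x93  0x7a  0x7a ]

t0 = [0x27, 0x00, 0x9c, 0x12, 0xb2, 0x0d, 0x58, 0x7a]
t1 = [0xb2, 0xb2, 0x0d, 0x7a, 0x58, 0x93, 0x7a, 0x7a]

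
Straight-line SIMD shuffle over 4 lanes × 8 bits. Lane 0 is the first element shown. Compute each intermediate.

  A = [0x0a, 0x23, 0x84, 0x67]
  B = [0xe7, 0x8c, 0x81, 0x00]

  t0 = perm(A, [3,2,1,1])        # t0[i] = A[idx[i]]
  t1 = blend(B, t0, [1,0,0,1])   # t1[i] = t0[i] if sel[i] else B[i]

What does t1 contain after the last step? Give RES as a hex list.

RES = [0x67, 0x8c, 0x81, 0x23]

t0 = [0x67, 0x84, 0x23, 0x23]
t1 = [0x67, 0x8c, 0x81, 0x23]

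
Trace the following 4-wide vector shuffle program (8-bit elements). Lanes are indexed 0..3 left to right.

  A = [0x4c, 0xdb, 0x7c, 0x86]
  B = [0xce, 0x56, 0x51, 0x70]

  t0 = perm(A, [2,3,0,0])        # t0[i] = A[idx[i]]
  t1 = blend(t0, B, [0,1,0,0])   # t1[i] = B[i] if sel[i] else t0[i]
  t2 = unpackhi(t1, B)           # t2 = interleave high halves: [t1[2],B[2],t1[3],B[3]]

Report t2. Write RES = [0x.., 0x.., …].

  t0: 7c 86 4c 4c
  t1: 7c 56 4c 4c
  t2: 4c 51 4c 70

RES = [ 0x4c  0x51  0x4c  0x70 ]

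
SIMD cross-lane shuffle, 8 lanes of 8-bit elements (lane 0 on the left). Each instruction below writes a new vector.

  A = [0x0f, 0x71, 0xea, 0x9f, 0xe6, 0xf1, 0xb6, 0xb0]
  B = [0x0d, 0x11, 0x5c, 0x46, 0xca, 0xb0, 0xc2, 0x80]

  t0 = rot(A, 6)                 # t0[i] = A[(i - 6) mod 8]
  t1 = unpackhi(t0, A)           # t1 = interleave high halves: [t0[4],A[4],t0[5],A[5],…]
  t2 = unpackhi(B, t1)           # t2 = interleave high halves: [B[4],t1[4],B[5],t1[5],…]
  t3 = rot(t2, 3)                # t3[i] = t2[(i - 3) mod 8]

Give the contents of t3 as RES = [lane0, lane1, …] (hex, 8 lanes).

RES = [0x71, 0x80, 0xb0, 0xca, 0x0f, 0xb0, 0xb6, 0xc2]

  t0: ea 9f e6 f1 b6 b0 0f 71
  t1: b6 e6 b0 f1 0f b6 71 b0
  t2: ca 0f b0 b6 c2 71 80 b0
  t3: 71 80 b0 ca 0f b0 b6 c2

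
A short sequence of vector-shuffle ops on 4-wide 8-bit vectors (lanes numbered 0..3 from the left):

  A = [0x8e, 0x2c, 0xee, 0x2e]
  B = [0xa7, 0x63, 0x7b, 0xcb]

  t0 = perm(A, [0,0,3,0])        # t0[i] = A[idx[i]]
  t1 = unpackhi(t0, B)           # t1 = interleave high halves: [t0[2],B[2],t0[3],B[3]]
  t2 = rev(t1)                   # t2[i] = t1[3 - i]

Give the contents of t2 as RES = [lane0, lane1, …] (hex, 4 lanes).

  t0: 8e 8e 2e 8e
  t1: 2e 7b 8e cb
  t2: cb 8e 7b 2e

RES = [0xcb, 0x8e, 0x7b, 0x2e]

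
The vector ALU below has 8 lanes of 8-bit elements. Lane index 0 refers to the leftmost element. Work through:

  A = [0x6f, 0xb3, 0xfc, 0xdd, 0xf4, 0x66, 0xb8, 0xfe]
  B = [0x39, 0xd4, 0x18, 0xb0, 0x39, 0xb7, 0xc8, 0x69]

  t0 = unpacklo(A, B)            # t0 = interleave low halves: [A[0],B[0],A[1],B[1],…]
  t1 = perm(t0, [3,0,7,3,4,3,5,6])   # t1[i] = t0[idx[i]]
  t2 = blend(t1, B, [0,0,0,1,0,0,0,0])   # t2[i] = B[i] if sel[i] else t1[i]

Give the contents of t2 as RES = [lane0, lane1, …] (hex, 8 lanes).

RES = [ 0xd4  0x6f  0xb0  0xb0  0xfc  0xd4  0x18  0xdd ]

t0 = [0x6f, 0x39, 0xb3, 0xd4, 0xfc, 0x18, 0xdd, 0xb0]
t1 = [0xd4, 0x6f, 0xb0, 0xd4, 0xfc, 0xd4, 0x18, 0xdd]
t2 = [0xd4, 0x6f, 0xb0, 0xb0, 0xfc, 0xd4, 0x18, 0xdd]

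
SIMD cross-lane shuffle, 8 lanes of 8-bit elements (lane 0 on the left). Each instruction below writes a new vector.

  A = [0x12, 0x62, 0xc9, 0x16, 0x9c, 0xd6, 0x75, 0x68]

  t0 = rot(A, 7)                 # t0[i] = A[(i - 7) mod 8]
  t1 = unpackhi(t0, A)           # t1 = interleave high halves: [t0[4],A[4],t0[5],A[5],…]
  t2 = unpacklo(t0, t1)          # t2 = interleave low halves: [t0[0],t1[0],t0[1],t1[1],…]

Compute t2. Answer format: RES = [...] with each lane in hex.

t0 = [0x62, 0xc9, 0x16, 0x9c, 0xd6, 0x75, 0x68, 0x12]
t1 = [0xd6, 0x9c, 0x75, 0xd6, 0x68, 0x75, 0x12, 0x68]
t2 = [0x62, 0xd6, 0xc9, 0x9c, 0x16, 0x75, 0x9c, 0xd6]

RES = [0x62, 0xd6, 0xc9, 0x9c, 0x16, 0x75, 0x9c, 0xd6]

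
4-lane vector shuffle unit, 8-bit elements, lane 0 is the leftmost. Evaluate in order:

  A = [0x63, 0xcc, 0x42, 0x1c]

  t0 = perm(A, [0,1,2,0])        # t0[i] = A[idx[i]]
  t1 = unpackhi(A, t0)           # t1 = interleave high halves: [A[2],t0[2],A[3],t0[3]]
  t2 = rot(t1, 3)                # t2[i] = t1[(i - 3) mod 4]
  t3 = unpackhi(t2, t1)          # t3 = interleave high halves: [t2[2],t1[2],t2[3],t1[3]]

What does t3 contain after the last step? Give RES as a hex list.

→ t0 |63|cc|42|63|
→ t1 |42|42|1c|63|
→ t2 |42|1c|63|42|
→ t3 |63|1c|42|63|

RES = [ 0x63  0x1c  0x42  0x63 ]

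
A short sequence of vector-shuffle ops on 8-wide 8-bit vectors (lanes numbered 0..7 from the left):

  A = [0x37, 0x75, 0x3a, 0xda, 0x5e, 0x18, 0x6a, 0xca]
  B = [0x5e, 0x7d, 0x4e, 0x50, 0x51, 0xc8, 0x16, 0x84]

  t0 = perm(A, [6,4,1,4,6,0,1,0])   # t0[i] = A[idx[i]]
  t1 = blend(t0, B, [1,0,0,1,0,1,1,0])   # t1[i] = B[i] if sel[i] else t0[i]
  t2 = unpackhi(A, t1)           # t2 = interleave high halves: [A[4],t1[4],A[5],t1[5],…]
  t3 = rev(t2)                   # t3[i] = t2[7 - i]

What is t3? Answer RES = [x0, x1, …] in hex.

  t0: 6a 5e 75 5e 6a 37 75 37
  t1: 5e 5e 75 50 6a c8 16 37
  t2: 5e 6a 18 c8 6a 16 ca 37
  t3: 37 ca 16 6a c8 18 6a 5e

RES = [0x37, 0xca, 0x16, 0x6a, 0xc8, 0x18, 0x6a, 0x5e]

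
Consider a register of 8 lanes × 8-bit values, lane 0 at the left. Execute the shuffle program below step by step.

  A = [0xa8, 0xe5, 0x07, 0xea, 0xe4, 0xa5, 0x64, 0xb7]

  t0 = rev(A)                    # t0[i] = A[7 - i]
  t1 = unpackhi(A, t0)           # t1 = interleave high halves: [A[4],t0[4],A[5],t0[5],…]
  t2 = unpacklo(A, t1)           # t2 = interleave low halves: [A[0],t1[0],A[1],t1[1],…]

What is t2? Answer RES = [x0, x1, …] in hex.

RES = [ 0xa8  0xe4  0xe5  0xea  0x07  0xa5  0xea  0x07 ]

  t0: b7 64 a5 e4 ea 07 e5 a8
  t1: e4 ea a5 07 64 e5 b7 a8
  t2: a8 e4 e5 ea 07 a5 ea 07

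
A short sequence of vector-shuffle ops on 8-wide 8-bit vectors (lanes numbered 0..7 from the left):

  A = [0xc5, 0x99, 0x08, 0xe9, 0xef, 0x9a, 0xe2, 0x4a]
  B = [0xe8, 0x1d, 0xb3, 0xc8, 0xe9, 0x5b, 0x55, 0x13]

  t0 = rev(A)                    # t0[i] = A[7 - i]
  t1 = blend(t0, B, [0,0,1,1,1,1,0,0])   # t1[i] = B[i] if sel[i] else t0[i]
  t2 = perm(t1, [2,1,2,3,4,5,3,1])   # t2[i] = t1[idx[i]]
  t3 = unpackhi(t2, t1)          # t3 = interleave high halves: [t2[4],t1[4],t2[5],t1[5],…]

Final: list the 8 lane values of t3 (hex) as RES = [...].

RES = [ 0xe9  0xe9  0x5b  0x5b  0xc8  0x99  0xe2  0xc5 ]

t0 = [0x4a, 0xe2, 0x9a, 0xef, 0xe9, 0x08, 0x99, 0xc5]
t1 = [0x4a, 0xe2, 0xb3, 0xc8, 0xe9, 0x5b, 0x99, 0xc5]
t2 = [0xb3, 0xe2, 0xb3, 0xc8, 0xe9, 0x5b, 0xc8, 0xe2]
t3 = [0xe9, 0xe9, 0x5b, 0x5b, 0xc8, 0x99, 0xe2, 0xc5]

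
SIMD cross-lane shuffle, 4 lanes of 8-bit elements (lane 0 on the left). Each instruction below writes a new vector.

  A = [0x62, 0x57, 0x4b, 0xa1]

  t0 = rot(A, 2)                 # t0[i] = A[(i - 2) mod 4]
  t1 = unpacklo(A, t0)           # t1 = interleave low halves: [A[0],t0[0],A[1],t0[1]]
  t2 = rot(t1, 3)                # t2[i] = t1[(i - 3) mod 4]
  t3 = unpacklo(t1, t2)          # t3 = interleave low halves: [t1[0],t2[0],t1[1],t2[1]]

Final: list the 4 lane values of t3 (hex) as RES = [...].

→ t0 |4b|a1|62|57|
→ t1 |62|4b|57|a1|
→ t2 |4b|57|a1|62|
→ t3 |62|4b|4b|57|

RES = [0x62, 0x4b, 0x4b, 0x57]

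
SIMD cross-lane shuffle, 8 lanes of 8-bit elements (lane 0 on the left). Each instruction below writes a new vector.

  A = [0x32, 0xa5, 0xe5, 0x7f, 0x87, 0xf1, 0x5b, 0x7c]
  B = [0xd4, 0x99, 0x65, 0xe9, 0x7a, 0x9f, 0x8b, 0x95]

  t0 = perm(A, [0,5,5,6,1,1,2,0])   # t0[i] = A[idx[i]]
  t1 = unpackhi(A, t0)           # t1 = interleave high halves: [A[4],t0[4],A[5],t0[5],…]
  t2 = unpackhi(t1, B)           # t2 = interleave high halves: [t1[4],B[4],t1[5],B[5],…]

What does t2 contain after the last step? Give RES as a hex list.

  t0: 32 f1 f1 5b a5 a5 e5 32
  t1: 87 a5 f1 a5 5b e5 7c 32
  t2: 5b 7a e5 9f 7c 8b 32 95

RES = [ 0x5b  0x7a  0xe5  0x9f  0x7c  0x8b  0x32  0x95 ]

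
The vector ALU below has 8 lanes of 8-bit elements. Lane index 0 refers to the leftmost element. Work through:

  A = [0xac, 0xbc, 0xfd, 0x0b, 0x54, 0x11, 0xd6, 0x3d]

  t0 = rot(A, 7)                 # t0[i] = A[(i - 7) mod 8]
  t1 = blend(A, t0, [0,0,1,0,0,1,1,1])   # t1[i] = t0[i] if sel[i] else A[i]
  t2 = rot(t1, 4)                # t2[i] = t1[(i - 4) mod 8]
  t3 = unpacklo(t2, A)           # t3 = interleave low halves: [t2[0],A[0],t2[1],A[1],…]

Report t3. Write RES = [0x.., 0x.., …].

RES = [ 0x54  0xac  0xd6  0xbc  0x3d  0xfd  0xac  0x0b ]

t0 = [0xbc, 0xfd, 0x0b, 0x54, 0x11, 0xd6, 0x3d, 0xac]
t1 = [0xac, 0xbc, 0x0b, 0x0b, 0x54, 0xd6, 0x3d, 0xac]
t2 = [0x54, 0xd6, 0x3d, 0xac, 0xac, 0xbc, 0x0b, 0x0b]
t3 = [0x54, 0xac, 0xd6, 0xbc, 0x3d, 0xfd, 0xac, 0x0b]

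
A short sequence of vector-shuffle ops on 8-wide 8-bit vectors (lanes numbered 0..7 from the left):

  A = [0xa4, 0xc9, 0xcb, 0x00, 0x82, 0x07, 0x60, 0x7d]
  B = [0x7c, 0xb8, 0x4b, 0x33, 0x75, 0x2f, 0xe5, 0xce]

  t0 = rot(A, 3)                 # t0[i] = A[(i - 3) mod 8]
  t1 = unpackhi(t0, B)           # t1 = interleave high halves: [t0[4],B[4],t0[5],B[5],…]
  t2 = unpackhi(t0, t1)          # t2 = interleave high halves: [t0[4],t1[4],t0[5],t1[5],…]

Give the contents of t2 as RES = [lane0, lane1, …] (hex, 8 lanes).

RES = [0xc9, 0x00, 0xcb, 0xe5, 0x00, 0x82, 0x82, 0xce]

  t0: 07 60 7d a4 c9 cb 00 82
  t1: c9 75 cb 2f 00 e5 82 ce
  t2: c9 00 cb e5 00 82 82 ce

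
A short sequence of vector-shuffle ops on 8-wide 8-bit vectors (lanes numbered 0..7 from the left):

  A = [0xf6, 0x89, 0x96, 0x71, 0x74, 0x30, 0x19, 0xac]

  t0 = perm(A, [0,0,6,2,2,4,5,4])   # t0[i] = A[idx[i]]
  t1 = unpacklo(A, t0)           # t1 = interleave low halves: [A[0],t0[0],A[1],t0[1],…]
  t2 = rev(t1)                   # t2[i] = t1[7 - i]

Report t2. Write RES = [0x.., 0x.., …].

→ t0 |f6|f6|19|96|96|74|30|74|
→ t1 |f6|f6|89|f6|96|19|71|96|
→ t2 |96|71|19|96|f6|89|f6|f6|

RES = [0x96, 0x71, 0x19, 0x96, 0xf6, 0x89, 0xf6, 0xf6]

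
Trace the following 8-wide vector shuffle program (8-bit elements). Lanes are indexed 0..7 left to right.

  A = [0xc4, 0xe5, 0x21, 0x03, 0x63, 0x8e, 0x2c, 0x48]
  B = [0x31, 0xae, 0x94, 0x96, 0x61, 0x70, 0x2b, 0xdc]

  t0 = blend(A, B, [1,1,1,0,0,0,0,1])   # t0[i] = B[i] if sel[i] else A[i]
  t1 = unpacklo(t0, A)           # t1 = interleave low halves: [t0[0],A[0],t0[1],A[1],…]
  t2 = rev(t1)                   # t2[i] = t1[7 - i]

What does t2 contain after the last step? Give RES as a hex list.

t0 = [0x31, 0xae, 0x94, 0x03, 0x63, 0x8e, 0x2c, 0xdc]
t1 = [0x31, 0xc4, 0xae, 0xe5, 0x94, 0x21, 0x03, 0x03]
t2 = [0x03, 0x03, 0x21, 0x94, 0xe5, 0xae, 0xc4, 0x31]

RES = [0x03, 0x03, 0x21, 0x94, 0xe5, 0xae, 0xc4, 0x31]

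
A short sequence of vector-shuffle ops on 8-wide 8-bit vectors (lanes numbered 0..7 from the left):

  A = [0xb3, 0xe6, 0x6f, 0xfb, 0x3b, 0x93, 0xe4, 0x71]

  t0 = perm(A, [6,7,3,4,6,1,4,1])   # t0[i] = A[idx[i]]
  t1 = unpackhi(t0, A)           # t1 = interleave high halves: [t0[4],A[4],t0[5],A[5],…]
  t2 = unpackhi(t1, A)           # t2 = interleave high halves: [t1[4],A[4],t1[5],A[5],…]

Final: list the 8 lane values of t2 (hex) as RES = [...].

RES = [0x3b, 0x3b, 0xe4, 0x93, 0xe6, 0xe4, 0x71, 0x71]

  t0: e4 71 fb 3b e4 e6 3b e6
  t1: e4 3b e6 93 3b e4 e6 71
  t2: 3b 3b e4 93 e6 e4 71 71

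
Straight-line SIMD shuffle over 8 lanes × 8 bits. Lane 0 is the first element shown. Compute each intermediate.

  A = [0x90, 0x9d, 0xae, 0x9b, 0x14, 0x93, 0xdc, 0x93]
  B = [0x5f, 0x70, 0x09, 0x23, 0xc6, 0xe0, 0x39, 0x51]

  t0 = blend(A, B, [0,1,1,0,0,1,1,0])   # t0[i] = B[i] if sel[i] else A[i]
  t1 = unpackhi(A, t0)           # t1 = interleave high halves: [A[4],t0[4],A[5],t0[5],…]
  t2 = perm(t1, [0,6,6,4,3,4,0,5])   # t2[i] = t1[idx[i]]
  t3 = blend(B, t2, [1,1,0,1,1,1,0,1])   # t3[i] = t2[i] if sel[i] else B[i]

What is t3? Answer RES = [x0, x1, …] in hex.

t0 = [0x90, 0x70, 0x09, 0x9b, 0x14, 0xe0, 0x39, 0x93]
t1 = [0x14, 0x14, 0x93, 0xe0, 0xdc, 0x39, 0x93, 0x93]
t2 = [0x14, 0x93, 0x93, 0xdc, 0xe0, 0xdc, 0x14, 0x39]
t3 = [0x14, 0x93, 0x09, 0xdc, 0xe0, 0xdc, 0x39, 0x39]

RES = [0x14, 0x93, 0x09, 0xdc, 0xe0, 0xdc, 0x39, 0x39]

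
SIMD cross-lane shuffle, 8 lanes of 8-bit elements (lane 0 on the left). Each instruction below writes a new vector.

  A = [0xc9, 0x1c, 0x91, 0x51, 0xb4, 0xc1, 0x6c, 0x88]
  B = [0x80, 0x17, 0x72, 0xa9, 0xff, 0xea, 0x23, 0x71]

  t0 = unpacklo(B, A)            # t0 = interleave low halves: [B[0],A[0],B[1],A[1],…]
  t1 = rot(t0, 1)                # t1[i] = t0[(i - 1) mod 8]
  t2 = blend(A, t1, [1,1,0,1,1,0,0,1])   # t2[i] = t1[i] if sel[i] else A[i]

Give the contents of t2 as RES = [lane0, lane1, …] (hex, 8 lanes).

  t0: 80 c9 17 1c 72 91 a9 51
  t1: 51 80 c9 17 1c 72 91 a9
  t2: 51 80 91 17 1c c1 6c a9

RES = [0x51, 0x80, 0x91, 0x17, 0x1c, 0xc1, 0x6c, 0xa9]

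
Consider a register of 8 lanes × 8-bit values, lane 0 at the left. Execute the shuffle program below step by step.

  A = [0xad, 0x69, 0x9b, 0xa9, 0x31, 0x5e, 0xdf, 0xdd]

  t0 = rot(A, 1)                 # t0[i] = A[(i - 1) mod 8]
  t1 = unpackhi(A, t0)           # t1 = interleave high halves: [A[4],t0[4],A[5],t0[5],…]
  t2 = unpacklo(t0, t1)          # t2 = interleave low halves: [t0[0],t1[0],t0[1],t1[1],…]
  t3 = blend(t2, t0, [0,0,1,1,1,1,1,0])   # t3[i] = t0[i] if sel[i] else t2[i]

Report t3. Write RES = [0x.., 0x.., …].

  t0: dd ad 69 9b a9 31 5e df
  t1: 31 a9 5e 31 df 5e dd df
  t2: dd 31 ad a9 69 5e 9b 31
  t3: dd 31 69 9b a9 31 5e 31

RES = [ 0xdd  0x31  0x69  0x9b  0xa9  0x31  0x5e  0x31 ]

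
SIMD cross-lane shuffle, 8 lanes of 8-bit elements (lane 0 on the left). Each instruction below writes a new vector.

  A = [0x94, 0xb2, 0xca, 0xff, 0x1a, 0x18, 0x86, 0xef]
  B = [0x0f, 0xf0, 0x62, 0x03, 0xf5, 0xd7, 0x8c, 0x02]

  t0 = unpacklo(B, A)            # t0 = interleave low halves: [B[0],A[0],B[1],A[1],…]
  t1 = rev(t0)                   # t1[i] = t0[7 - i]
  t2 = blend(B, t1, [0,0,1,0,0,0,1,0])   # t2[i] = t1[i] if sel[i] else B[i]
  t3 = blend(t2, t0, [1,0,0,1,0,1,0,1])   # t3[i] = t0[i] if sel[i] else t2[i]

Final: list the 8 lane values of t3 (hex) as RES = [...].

t0 = [0x0f, 0x94, 0xf0, 0xb2, 0x62, 0xca, 0x03, 0xff]
t1 = [0xff, 0x03, 0xca, 0x62, 0xb2, 0xf0, 0x94, 0x0f]
t2 = [0x0f, 0xf0, 0xca, 0x03, 0xf5, 0xd7, 0x94, 0x02]
t3 = [0x0f, 0xf0, 0xca, 0xb2, 0xf5, 0xca, 0x94, 0xff]

RES = [ 0x0f  0xf0  0xca  0xb2  0xf5  0xca  0x94  0xff ]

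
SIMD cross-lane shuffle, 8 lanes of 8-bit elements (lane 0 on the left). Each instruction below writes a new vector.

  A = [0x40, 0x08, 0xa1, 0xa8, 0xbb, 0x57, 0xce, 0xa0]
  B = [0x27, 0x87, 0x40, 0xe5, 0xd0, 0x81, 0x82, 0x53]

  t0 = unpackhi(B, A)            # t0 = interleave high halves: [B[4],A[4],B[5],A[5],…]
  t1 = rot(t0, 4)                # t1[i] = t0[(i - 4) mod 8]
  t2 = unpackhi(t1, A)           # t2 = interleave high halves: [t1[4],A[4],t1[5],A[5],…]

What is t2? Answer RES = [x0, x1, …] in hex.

  t0: d0 bb 81 57 82 ce 53 a0
  t1: 82 ce 53 a0 d0 bb 81 57
  t2: d0 bb bb 57 81 ce 57 a0

RES = [0xd0, 0xbb, 0xbb, 0x57, 0x81, 0xce, 0x57, 0xa0]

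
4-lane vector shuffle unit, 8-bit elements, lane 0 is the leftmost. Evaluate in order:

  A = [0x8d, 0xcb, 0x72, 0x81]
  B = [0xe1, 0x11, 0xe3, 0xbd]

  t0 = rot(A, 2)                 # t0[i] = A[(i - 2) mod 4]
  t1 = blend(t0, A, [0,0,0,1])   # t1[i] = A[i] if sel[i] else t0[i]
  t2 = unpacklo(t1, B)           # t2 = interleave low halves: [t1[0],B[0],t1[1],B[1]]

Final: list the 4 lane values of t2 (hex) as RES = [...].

→ t0 |72|81|8d|cb|
→ t1 |72|81|8d|81|
→ t2 |72|e1|81|11|

RES = [0x72, 0xe1, 0x81, 0x11]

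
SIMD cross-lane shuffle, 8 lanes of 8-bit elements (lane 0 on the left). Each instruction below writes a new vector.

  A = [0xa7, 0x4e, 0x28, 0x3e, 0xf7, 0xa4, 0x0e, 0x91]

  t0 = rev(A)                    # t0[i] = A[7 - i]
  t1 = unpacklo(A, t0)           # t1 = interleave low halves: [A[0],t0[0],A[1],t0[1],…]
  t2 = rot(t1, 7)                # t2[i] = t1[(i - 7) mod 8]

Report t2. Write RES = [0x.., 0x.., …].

RES = [0x91, 0x4e, 0x0e, 0x28, 0xa4, 0x3e, 0xf7, 0xa7]

→ t0 |91|0e|a4|f7|3e|28|4e|a7|
→ t1 |a7|91|4e|0e|28|a4|3e|f7|
→ t2 |91|4e|0e|28|a4|3e|f7|a7|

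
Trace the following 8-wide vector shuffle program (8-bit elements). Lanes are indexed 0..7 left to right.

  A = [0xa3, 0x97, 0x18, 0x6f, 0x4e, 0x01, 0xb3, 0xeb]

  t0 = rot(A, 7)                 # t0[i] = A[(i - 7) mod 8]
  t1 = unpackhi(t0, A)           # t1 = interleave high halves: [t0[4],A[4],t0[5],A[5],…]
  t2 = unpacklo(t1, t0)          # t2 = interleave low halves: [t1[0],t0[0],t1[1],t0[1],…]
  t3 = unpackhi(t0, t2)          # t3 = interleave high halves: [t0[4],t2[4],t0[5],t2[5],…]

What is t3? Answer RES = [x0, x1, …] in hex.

t0 = [0x97, 0x18, 0x6f, 0x4e, 0x01, 0xb3, 0xeb, 0xa3]
t1 = [0x01, 0x4e, 0xb3, 0x01, 0xeb, 0xb3, 0xa3, 0xeb]
t2 = [0x01, 0x97, 0x4e, 0x18, 0xb3, 0x6f, 0x01, 0x4e]
t3 = [0x01, 0xb3, 0xb3, 0x6f, 0xeb, 0x01, 0xa3, 0x4e]

RES = [0x01, 0xb3, 0xb3, 0x6f, 0xeb, 0x01, 0xa3, 0x4e]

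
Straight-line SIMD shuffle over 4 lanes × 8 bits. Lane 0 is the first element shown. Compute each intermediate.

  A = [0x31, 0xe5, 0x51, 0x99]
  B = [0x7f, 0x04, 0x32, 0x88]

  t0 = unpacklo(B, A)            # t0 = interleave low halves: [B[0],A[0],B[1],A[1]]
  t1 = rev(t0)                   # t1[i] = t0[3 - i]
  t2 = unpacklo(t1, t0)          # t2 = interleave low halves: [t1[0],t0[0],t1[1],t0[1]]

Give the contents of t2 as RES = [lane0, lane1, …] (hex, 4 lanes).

RES = [ 0xe5  0x7f  0x04  0x31 ]

  t0: 7f 31 04 e5
  t1: e5 04 31 7f
  t2: e5 7f 04 31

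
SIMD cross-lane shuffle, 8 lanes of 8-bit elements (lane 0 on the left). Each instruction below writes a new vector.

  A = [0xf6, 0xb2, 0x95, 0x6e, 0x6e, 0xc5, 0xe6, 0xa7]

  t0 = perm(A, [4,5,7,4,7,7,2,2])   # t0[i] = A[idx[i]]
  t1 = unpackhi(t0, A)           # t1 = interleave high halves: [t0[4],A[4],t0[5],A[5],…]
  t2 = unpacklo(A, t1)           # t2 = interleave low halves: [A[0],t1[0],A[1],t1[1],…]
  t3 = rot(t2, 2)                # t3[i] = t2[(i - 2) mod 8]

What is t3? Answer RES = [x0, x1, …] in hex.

t0 = [0x6e, 0xc5, 0xa7, 0x6e, 0xa7, 0xa7, 0x95, 0x95]
t1 = [0xa7, 0x6e, 0xa7, 0xc5, 0x95, 0xe6, 0x95, 0xa7]
t2 = [0xf6, 0xa7, 0xb2, 0x6e, 0x95, 0xa7, 0x6e, 0xc5]
t3 = [0x6e, 0xc5, 0xf6, 0xa7, 0xb2, 0x6e, 0x95, 0xa7]

RES = [ 0x6e  0xc5  0xf6  0xa7  0xb2  0x6e  0x95  0xa7 ]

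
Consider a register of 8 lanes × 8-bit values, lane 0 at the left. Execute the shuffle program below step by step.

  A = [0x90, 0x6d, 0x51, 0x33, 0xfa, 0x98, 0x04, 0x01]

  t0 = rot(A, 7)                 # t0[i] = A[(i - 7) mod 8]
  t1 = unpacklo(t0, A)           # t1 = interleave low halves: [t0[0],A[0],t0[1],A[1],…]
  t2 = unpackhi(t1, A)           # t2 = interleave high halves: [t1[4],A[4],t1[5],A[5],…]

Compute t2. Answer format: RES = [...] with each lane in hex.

RES = [ 0x33  0xfa  0x51  0x98  0xfa  0x04  0x33  0x01 ]

  t0: 6d 51 33 fa 98 04 01 90
  t1: 6d 90 51 6d 33 51 fa 33
  t2: 33 fa 51 98 fa 04 33 01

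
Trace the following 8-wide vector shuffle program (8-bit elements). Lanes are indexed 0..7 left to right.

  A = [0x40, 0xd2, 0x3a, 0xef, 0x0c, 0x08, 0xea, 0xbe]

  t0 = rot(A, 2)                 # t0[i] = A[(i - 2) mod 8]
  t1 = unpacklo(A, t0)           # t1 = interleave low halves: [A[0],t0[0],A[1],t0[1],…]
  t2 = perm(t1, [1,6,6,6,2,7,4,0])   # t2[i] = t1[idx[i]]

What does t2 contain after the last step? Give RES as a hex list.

RES = [0xea, 0xef, 0xef, 0xef, 0xd2, 0xd2, 0x3a, 0x40]

t0 = [0xea, 0xbe, 0x40, 0xd2, 0x3a, 0xef, 0x0c, 0x08]
t1 = [0x40, 0xea, 0xd2, 0xbe, 0x3a, 0x40, 0xef, 0xd2]
t2 = [0xea, 0xef, 0xef, 0xef, 0xd2, 0xd2, 0x3a, 0x40]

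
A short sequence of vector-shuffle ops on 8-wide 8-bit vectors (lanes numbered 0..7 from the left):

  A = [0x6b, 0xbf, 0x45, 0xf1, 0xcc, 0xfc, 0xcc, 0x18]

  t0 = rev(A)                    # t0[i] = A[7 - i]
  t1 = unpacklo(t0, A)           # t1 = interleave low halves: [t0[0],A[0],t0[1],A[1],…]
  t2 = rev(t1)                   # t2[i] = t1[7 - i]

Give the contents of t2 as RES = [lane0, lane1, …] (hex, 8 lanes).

RES = [0xf1, 0xcc, 0x45, 0xfc, 0xbf, 0xcc, 0x6b, 0x18]

→ t0 |18|cc|fc|cc|f1|45|bf|6b|
→ t1 |18|6b|cc|bf|fc|45|cc|f1|
→ t2 |f1|cc|45|fc|bf|cc|6b|18|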